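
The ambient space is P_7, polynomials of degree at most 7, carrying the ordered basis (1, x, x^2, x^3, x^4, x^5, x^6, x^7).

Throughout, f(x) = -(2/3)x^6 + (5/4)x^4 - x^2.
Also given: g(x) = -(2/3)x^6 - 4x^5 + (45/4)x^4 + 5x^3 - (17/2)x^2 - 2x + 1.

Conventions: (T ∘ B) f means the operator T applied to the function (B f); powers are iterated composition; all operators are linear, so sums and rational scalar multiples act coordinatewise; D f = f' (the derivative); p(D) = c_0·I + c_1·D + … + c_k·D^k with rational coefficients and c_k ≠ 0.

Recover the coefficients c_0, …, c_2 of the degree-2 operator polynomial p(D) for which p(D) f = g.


D^0 f = -(2/3)x^6 + (5/4)x^4 - x^2
D^1 f = -4x^5 + 5x^3 - 2x
D^2 f = -20x^4 + 15x^2 - 2
matching coefficients of g against c_0 f + c_1 Df + … from the top degree down determines the c_i
solution: c_0 = 1, c_1 = 1, c_2 = -1/2

p(D) = I + D − (1/2)·D^2, i.e. c_0 = 1, c_1 = 1, c_2 = -1/2


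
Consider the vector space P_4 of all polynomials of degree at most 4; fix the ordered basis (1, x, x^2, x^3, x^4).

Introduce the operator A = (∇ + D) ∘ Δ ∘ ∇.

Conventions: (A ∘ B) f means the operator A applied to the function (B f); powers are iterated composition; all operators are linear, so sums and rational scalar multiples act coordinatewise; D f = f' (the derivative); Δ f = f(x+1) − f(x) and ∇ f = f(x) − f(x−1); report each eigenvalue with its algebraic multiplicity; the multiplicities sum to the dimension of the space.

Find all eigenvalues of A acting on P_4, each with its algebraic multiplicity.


image of 1: 0
image of x: 0
image of x^2: 0
image of x^3: 12
image of x^4: 48x - 12
the matrix is upper triangular; its diagonal is (0, 0, 0, 0, 0)
for a triangular matrix the eigenvalues are the diagonal entries, with algebraic multiplicity their repetition count

λ = 0 (multiplicity 5)


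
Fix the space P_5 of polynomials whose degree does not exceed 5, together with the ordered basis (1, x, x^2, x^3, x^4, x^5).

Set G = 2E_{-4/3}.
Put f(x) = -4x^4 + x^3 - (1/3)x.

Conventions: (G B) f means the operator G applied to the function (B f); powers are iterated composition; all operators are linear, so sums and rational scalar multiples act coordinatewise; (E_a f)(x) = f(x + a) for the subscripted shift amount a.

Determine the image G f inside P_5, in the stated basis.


E_{-4/3} f = -4x^4 + (67/3)x^3 - (140/3)x^2 + (1159/27)x - 1180/81
(2E_{-4/3}) f = -8x^4 + (134/3)x^3 - (280/3)x^2 + (2318/27)x - 2360/81

the result is g(x) = -8x^4 + (134/3)x^3 - (280/3)x^2 + (2318/27)x - 2360/81


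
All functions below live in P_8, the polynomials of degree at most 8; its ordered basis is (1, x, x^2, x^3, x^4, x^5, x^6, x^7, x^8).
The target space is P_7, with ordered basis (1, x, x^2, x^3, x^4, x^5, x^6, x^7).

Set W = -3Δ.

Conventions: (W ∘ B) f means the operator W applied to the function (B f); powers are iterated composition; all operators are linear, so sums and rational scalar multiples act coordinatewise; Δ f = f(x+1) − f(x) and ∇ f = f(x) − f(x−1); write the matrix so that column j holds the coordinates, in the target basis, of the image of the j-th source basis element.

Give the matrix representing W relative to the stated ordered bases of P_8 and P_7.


the matrix is [[0, -3, -3, -3, -3, -3, -3, -3, -3]; [0, 0, -6, -9, -12, -15, -18, -21, -24]; [0, 0, 0, -9, -18, -30, -45, -63, -84]; [0, 0, 0, 0, -12, -30, -60, -105, -168]; [0, 0, 0, 0, 0, -15, -45, -105, -210]; [0, 0, 0, 0, 0, 0, -18, -63, -168]; [0, 0, 0, 0, 0, 0, 0, -21, -84]; [0, 0, 0, 0, 0, 0, 0, 0, -24]] (rows listed top to bottom)

image of 1: 0
image of x: -3
image of x^2: -6x - 3
image of x^3: -9x^2 - 9x - 3
image of x^4: -12x^3 - 18x^2 - 12x - 3
image of x^5: -15x^4 - 30x^3 - 30x^2 - 15x - 3
image of x^6: -18x^5 - 45x^4 - 60x^3 - 45x^2 - 18x - 3
image of x^7: -21x^6 - 63x^5 - 105x^4 - 105x^3 - 63x^2 - 21x - 3
image of x^8: -24x^7 - 84x^6 - 168x^5 - 210x^4 - 168x^3 - 84x^2 - 24x - 3
each image's coordinates form column j of the matrix


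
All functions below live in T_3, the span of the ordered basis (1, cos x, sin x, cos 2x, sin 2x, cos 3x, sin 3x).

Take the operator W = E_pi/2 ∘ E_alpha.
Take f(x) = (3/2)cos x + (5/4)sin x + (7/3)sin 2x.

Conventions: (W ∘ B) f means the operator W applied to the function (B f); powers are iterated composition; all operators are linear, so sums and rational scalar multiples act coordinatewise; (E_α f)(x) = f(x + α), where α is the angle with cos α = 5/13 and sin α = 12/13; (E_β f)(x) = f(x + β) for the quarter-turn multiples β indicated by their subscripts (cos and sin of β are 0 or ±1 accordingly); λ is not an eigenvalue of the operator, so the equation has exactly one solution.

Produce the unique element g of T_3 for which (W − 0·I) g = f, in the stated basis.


write g with unknown coordinates in the stated basis and equate coefficients in (W − 0·I) g = f
solving from the highest basis element down gives g = -(97/52)cos x - (15/26)sin x + (280/169)cos 2x + (833/507)sin 2x
check: W g = (3/2)cos x + (5/4)sin x + (7/3)sin 2x
so W g − 0·g = (3/2)cos x + (5/4)sin x + (7/3)sin 2x = f ✓

the result is g(x) = -(97/52)cos x - (15/26)sin x + (280/169)cos 2x + (833/507)sin 2x


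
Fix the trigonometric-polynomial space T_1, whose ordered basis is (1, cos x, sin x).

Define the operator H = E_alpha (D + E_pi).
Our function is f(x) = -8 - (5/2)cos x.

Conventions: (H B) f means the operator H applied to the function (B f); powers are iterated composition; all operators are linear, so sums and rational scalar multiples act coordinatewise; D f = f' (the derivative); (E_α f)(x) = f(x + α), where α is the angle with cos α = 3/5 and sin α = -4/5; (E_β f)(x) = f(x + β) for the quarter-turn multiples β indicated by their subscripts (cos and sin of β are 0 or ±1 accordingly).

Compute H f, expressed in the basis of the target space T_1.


g(x) = -8 - (1/2)cos x + (7/2)sin x

D f = (5/2)sin x
E_pi f = -8 + (5/2)cos x
(D + E_pi) f = -8 + (5/2)cos x + (5/2)sin x
E_alpha (D + E_pi) f = -8 - (1/2)cos x + (7/2)sin x


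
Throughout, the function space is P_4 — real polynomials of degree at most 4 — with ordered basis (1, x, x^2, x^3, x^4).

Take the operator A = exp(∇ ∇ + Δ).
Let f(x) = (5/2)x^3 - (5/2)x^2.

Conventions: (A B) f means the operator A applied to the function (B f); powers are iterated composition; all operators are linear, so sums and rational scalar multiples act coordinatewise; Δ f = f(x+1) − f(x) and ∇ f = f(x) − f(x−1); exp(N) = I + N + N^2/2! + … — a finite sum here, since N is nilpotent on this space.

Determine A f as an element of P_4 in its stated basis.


order-1 term: (15/2)x^2 + (35/2)x - 20
order-2 term: (15/2)x + 20
order-3 term: 5/2
the series for exp(∇ ∇ + Δ) f terminates at order 3
exp(∇ ∇ + Δ) f = (5/2)x^3 + 5x^2 + 25x + 5/2

the image equals g(x) = (5/2)x^3 + 5x^2 + 25x + 5/2


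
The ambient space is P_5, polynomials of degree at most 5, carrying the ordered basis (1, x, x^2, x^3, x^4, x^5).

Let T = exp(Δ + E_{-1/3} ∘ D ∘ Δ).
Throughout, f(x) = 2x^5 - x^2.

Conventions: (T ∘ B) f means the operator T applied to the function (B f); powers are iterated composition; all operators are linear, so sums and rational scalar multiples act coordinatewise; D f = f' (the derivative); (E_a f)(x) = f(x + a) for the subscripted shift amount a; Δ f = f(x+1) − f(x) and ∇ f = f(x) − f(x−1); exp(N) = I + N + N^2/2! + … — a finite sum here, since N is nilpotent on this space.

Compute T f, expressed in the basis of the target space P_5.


order-1 term: 10x^4 + 60x^3 + 40x^2 + (64/3)x + 23/27
order-2 term: 20x^3 + 180x^2 + 350x + 427/3
order-3 term: 20x^2 + 180x + 310
order-4 term: 10x + 60
order-5 term: 2
the series for exp(Δ + E_{-1/3} ∘ D ∘ Δ) f terminates at order 5
exp(Δ + E_{-1/3} ∘ D ∘ Δ) f = 2x^5 + 10x^4 + 80x^3 + 239x^2 + (1684/3)x + 13910/27

the image equals g(x) = 2x^5 + 10x^4 + 80x^3 + 239x^2 + (1684/3)x + 13910/27


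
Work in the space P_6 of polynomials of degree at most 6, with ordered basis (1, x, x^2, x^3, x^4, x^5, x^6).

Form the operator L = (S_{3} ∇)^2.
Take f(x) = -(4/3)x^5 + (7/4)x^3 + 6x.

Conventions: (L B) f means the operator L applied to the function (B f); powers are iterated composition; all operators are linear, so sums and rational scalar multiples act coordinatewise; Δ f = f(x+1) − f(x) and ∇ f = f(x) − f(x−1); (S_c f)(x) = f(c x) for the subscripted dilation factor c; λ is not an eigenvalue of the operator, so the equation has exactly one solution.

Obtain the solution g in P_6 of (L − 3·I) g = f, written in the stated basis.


g(x) = (4/9)x^5 + (77753/12)x^3 - 4320x^2 + (702093/2)x - 778577/9

write g with unknown coordinates in the stated basis and equate coefficients in (L − 3·I) g = f
solving from the highest basis element down gives g = (4/9)x^5 + (77753/12)x^3 - 4320x^2 + (702093/2)x - 778577/9
check: L g = 19440x^3 - 12960x^2 + (2106291/2)x - 778577/3
so L g − 3·g = -(4/3)x^5 + (7/4)x^3 + 6x = f ✓


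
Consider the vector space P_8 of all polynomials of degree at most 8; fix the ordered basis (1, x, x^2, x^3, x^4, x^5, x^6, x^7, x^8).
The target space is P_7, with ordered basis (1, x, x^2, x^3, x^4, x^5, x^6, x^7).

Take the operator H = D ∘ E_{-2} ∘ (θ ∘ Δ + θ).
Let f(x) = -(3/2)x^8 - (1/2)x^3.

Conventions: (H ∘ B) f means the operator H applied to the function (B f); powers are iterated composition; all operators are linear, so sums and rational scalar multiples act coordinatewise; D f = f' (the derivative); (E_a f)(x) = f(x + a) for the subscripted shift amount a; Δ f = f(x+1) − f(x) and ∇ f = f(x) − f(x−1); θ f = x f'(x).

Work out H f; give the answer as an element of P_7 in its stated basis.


g(x) = -96x^7 + 756x^6 - 2520x^5 + 4620x^4 - 5040x^3 + (6543/2)x^2 - 1164x + 345/2

Δ f = -12x^7 - 42x^6 - 84x^5 - 105x^4 - 84x^3 - (87/2)x^2 - (27/2)x - 2
θ Δ f = -84x^7 - 252x^6 - 420x^5 - 420x^4 - 252x^3 - 87x^2 - (27/2)x
θ f = -12x^8 - (3/2)x^3
(θ ∘ Δ + θ) f = -12x^8 - 84x^7 - 252x^6 - 420x^5 - 420x^4 - (507/2)x^3 - 87x^2 - (27/2)x
E_{-2} (θ ∘ Δ + θ) f = -12x^8 + 108x^7 - 420x^6 + 924x^5 - 1260x^4 + (2181/2)x^3 - 582x^2 + (345/2)x - 21
D E_{-2} (θ ∘ Δ + θ) f = -96x^7 + 756x^6 - 2520x^5 + 4620x^4 - 5040x^3 + (6543/2)x^2 - 1164x + 345/2


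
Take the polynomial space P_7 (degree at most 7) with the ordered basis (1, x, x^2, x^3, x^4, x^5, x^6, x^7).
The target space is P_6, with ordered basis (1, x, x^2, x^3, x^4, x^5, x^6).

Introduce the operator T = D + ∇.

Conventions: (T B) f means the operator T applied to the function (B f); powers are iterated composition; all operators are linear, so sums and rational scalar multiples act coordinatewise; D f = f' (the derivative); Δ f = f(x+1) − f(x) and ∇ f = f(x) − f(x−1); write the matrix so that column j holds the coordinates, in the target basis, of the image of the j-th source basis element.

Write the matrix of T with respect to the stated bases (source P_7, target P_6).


the matrix is [[0, 2, -1, 1, -1, 1, -1, 1]; [0, 0, 4, -3, 4, -5, 6, -7]; [0, 0, 0, 6, -6, 10, -15, 21]; [0, 0, 0, 0, 8, -10, 20, -35]; [0, 0, 0, 0, 0, 10, -15, 35]; [0, 0, 0, 0, 0, 0, 12, -21]; [0, 0, 0, 0, 0, 0, 0, 14]] (rows listed top to bottom)

image of 1: 0
image of x: 2
image of x^2: 4x - 1
image of x^3: 6x^2 - 3x + 1
image of x^4: 8x^3 - 6x^2 + 4x - 1
image of x^5: 10x^4 - 10x^3 + 10x^2 - 5x + 1
image of x^6: 12x^5 - 15x^4 + 20x^3 - 15x^2 + 6x - 1
image of x^7: 14x^6 - 21x^5 + 35x^4 - 35x^3 + 21x^2 - 7x + 1
each image's coordinates form column j of the matrix


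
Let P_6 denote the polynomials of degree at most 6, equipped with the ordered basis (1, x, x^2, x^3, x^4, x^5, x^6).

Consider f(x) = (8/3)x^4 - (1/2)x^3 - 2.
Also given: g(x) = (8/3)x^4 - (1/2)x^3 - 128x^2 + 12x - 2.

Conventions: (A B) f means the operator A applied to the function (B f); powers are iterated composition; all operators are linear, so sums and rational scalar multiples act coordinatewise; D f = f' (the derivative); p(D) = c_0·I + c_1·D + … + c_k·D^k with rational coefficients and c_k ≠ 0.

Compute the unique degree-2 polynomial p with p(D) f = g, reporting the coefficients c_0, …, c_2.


D^0 f = (8/3)x^4 - (1/2)x^3 - 2
D^1 f = (32/3)x^3 - (3/2)x^2
D^2 f = 32x^2 - 3x
matching coefficients of g against c_0 f + c_1 Df + … from the top degree down determines the c_i
solution: c_0 = 1, c_1 = 0, c_2 = -4

c_0 = 1, c_1 = 0, c_2 = -4


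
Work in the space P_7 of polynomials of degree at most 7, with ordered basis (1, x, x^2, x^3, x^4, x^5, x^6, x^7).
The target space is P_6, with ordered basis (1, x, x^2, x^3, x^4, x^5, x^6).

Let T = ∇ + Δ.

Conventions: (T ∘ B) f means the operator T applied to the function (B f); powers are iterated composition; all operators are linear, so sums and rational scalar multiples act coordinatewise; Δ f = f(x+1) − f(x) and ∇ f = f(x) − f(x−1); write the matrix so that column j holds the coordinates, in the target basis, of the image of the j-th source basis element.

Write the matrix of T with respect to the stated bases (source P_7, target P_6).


image of 1: 0
image of x: 2
image of x^2: 4x
image of x^3: 6x^2 + 2
image of x^4: 8x^3 + 8x
image of x^5: 10x^4 + 20x^2 + 2
image of x^6: 12x^5 + 40x^3 + 12x
image of x^7: 14x^6 + 70x^4 + 42x^2 + 2
each image's coordinates form column j of the matrix

the matrix is [[0, 2, 0, 2, 0, 2, 0, 2]; [0, 0, 4, 0, 8, 0, 12, 0]; [0, 0, 0, 6, 0, 20, 0, 42]; [0, 0, 0, 0, 8, 0, 40, 0]; [0, 0, 0, 0, 0, 10, 0, 70]; [0, 0, 0, 0, 0, 0, 12, 0]; [0, 0, 0, 0, 0, 0, 0, 14]] (rows listed top to bottom)


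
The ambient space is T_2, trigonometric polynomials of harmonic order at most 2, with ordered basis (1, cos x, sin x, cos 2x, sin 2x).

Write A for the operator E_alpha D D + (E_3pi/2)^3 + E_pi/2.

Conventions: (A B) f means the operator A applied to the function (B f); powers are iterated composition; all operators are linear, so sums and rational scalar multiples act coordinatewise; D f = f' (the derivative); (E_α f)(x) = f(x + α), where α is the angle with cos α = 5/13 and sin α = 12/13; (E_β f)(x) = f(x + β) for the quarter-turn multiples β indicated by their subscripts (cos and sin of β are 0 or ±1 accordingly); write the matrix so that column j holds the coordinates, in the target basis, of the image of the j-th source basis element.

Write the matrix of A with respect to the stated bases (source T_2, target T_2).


the matrix is [[2, 0, 0, 0, 0]; [0, -5/13, 14/13, 0, 0]; [0, -14/13, -5/13, 0, 0]; [0, 0, 0, 138/169, -480/169]; [0, 0, 0, 480/169, 138/169]] (rows listed top to bottom)

image of 1: 2
image of cos x: -(5/13)cos x - (14/13)sin x
image of sin x: (14/13)cos x - (5/13)sin x
image of cos 2x: (138/169)cos 2x + (480/169)sin 2x
image of sin 2x: -(480/169)cos 2x + (138/169)sin 2x
each image's coordinates form column j of the matrix


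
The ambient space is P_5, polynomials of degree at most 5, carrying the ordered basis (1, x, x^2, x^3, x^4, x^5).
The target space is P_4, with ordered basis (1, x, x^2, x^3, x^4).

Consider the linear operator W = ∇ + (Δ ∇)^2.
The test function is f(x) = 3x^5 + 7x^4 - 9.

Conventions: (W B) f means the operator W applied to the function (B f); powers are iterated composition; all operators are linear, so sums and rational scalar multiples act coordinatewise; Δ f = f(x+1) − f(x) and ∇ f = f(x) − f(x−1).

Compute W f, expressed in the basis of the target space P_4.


∇ f = 15x^4 - 2x^3 - 12x^2 + 13x - 4
∇ f = 15x^4 - 2x^3 - 12x^2 + 13x - 4
Δ ∇ f = 60x^3 + 84x^2 + 30x + 14
∇ (Δ ∇) f = 180x^2 - 12x + 6
Δ ∇ (Δ ∇) f = 360x + 168
(∇ + (Δ ∇)^2) f = 15x^4 - 2x^3 - 12x^2 + 373x + 164

the result is g(x) = 15x^4 - 2x^3 - 12x^2 + 373x + 164


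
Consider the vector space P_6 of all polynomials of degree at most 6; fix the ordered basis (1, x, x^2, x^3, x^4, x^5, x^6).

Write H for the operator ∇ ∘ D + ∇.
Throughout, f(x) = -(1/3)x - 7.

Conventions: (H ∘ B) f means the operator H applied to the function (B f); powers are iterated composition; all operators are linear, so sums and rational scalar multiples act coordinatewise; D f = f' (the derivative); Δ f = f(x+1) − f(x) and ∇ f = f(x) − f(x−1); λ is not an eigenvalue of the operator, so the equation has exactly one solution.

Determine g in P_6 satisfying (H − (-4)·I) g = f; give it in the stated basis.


write g with unknown coordinates in the stated basis and equate coefficients in (H − (-4)·I) g = f
solving from the highest basis element down gives g = -(1/12)x - 83/48
check: H g = -1/12
so H g − (-4)·g = -(1/3)x - 7 = f ✓

g(x) = -(1/12)x - 83/48


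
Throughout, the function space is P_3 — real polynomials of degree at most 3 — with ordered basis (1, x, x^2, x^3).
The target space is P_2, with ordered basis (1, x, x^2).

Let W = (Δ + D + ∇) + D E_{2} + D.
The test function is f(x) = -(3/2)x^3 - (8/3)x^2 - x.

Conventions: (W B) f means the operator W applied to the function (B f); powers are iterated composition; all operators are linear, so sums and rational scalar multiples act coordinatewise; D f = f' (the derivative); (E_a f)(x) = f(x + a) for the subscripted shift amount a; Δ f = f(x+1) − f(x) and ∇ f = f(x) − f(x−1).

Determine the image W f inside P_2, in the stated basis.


g(x) = -(45/2)x^2 - (134/3)x - 110/3

Δ f = -(9/2)x^2 - (59/6)x - 31/6
D f = -(9/2)x^2 - (16/3)x - 1
∇ f = -(9/2)x^2 - (5/6)x + 1/6
(Δ + D + ∇) f = -(27/2)x^2 - 16x - 6
E_{2} f = -(3/2)x^3 - (35/3)x^2 - (89/3)x - 74/3
D E_{2} f = -(9/2)x^2 - (70/3)x - 89/3
D f = -(9/2)x^2 - (16/3)x - 1
((Δ + D + ∇) + D E_{2} + D) f = -(45/2)x^2 - (134/3)x - 110/3


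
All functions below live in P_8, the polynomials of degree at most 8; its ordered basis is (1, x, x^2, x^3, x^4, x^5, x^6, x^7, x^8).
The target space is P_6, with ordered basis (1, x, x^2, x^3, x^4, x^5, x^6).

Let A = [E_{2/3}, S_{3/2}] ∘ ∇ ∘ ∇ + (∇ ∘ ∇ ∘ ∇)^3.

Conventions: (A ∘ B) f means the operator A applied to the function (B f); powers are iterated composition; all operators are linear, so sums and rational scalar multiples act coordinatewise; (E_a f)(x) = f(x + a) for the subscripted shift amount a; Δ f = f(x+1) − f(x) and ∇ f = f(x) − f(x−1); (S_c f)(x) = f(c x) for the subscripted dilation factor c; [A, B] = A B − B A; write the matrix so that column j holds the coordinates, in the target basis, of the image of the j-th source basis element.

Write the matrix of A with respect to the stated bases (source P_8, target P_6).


the matrix is [[0, 0, 0, 2, -4/3, 110/27, -100/27, 602/81, -5852/729]; [0, 0, 0, 0, 12, -10, 110/3, -350/9, 2408/27]; [0, 0, 0, 0, 0, 45, -45, 385/2, -700/3]; [0, 0, 0, 0, 0, 0, 135, -315/2, 770]; [0, 0, 0, 0, 0, 0, 0, 2835/8, -945/2]; [0, 0, 0, 0, 0, 0, 0, 0, 1701/2]; [0, 0, 0, 0, 0, 0, 0, 0, 0]] (rows listed top to bottom)

image of 1: 0
image of x: 0
image of x^2: 0
image of x^3: 2
image of x^4: 12x - 4/3
image of x^5: 45x^2 - 10x + 110/27
image of x^6: 135x^3 - 45x^2 + (110/3)x - 100/27
image of x^7: (2835/8)x^4 - (315/2)x^3 + (385/2)x^2 - (350/9)x + 602/81
image of x^8: (1701/2)x^5 - (945/2)x^4 + 770x^3 - (700/3)x^2 + (2408/27)x - 5852/729
each image's coordinates form column j of the matrix


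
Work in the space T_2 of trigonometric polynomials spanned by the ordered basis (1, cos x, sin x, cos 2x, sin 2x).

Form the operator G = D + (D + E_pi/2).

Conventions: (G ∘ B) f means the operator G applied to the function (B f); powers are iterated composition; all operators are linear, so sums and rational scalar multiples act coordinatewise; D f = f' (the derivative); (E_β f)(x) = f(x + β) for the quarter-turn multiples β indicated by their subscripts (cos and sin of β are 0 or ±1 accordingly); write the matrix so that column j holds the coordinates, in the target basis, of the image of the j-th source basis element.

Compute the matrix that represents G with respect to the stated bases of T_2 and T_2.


the matrix is [[1, 0, 0, 0, 0]; [0, 0, 3, 0, 0]; [0, -3, 0, 0, 0]; [0, 0, 0, -1, 4]; [0, 0, 0, -4, -1]] (rows listed top to bottom)

image of 1: 1
image of cos x: -3sin x
image of sin x: 3cos x
image of cos 2x: -cos 2x - 4sin 2x
image of sin 2x: 4cos 2x - sin 2x
each image's coordinates form column j of the matrix


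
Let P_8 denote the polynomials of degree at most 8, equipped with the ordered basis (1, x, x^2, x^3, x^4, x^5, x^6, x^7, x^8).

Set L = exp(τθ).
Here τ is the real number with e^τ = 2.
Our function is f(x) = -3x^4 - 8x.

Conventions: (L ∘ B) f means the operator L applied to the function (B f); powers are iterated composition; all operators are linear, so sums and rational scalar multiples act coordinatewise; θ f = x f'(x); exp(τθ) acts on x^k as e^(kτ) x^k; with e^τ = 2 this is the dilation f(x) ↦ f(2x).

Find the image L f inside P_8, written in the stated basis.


g(x) = -48x^4 - 16x

exp(τθ) x^k = e^(kτ) x^k; with e^τ = 2 this sends x^k to 2^k x^k
x ↦ 2 x
x^4 ↦ 16 x^4
applying this coordinatewise to f: exp(τθ) f = -48x^4 - 16x


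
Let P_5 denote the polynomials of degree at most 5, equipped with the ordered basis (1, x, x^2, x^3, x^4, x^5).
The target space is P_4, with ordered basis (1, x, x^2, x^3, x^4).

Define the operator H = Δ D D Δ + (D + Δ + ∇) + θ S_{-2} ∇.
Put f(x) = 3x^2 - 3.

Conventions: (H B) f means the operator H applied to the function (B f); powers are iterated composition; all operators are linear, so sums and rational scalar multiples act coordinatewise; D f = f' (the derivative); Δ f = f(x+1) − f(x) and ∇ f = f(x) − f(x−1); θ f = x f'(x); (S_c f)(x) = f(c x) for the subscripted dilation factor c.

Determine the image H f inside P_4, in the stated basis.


Δ f = 6x + 3
D Δ f = 6
D D Δ f = 0
Δ D D Δ f = 0
D f = 6x
Δ f = 6x + 3
∇ f = 6x - 3
(D + Δ + ∇) f = 18x
∇ f = 6x - 3
S_{-2} ∇ f = -12x - 3
θ (S_{-2} ∇) f = -12x
(Δ D D Δ + (D + Δ + ∇) + θ S_{-2} ∇) f = 6x

g(x) = 6x


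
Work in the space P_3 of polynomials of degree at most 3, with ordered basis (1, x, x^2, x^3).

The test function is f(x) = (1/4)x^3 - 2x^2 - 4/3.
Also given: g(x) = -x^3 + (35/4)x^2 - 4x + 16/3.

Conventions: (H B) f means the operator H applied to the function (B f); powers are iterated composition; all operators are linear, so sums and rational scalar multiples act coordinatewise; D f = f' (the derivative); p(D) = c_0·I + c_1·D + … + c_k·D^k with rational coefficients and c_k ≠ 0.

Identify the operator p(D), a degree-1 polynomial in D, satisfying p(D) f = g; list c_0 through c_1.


p(D) = -4·I + D, i.e. c_0 = -4, c_1 = 1

D^0 f = (1/4)x^3 - 2x^2 - 4/3
D^1 f = (3/4)x^2 - 4x
matching coefficients of g against c_0 f + c_1 Df + … from the top degree down determines the c_i
solution: c_0 = -4, c_1 = 1


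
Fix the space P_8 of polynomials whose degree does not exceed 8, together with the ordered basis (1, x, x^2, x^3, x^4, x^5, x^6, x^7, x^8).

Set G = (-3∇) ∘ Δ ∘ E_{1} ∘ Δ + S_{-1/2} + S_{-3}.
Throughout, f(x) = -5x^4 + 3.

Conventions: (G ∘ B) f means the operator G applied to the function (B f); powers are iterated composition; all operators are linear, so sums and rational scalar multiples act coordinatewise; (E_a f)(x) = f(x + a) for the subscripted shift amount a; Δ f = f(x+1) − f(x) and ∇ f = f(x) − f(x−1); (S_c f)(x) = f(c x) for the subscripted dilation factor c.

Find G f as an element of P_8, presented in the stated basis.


g(x) = -(6485/16)x^4 + 360x + 546

Δ f = -20x^3 - 30x^2 - 20x - 5
E_{1} Δ f = -20x^3 - 90x^2 - 140x - 75
Δ E_{1} Δ f = -60x^2 - 240x - 250
∇ (Δ ∘ E_{1}) Δ f = -120x - 180
(-3∇) (Δ ∘ E_{1}) Δ f = 360x + 540
S_{-1/2} f = -(5/16)x^4 + 3
S_{-3} f = -405x^4 + 3
((-3∇) ∘ Δ ∘ E_{1} ∘ Δ + S_{-1/2} + S_{-3}) f = -(6485/16)x^4 + 360x + 546


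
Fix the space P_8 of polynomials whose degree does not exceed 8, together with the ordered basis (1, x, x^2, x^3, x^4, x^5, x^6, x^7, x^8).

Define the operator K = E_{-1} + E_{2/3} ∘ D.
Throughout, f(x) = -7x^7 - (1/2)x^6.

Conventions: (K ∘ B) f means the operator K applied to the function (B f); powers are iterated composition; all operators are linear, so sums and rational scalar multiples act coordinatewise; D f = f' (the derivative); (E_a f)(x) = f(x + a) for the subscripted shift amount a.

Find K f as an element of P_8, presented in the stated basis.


E_{-1} f = -7x^7 + (97/2)x^6 - 144x^5 + (475/2)x^4 - 235x^3 + (279/2)x^2 - 46x + 13/2
D f = -49x^6 - 3x^5
E_{2/3} D f = -49x^6 - 199x^5 - (1010/3)x^4 - (8200/27)x^3 - (4160/27)x^2 - (3376/81)x - 3424/729
(E_{-1} + E_{2/3} ∘ D) f = -7x^7 - (1/2)x^6 - 343x^5 - (595/6)x^4 - (14545/27)x^3 - (787/54)x^2 - (7102/81)x + 2629/1458

the image equals g(x) = -7x^7 - (1/2)x^6 - 343x^5 - (595/6)x^4 - (14545/27)x^3 - (787/54)x^2 - (7102/81)x + 2629/1458


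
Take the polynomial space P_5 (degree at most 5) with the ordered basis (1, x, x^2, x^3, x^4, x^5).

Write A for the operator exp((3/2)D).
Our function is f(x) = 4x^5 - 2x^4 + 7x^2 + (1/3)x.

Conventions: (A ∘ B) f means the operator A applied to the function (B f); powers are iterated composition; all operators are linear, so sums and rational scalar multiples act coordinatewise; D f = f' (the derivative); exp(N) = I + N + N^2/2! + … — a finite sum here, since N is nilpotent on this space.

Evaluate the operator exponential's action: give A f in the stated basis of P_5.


order-1 term: 30x^4 - 12x^3 + 21x + 1/2
order-2 term: 90x^3 - 27x^2 + 63/4
order-3 term: 135x^2 - 27x
order-4 term: (405/4)x - 81/8
order-5 term: 243/8
the series for exp((3/2)D) f terminates at order 5
exp((3/2)D) f = 4x^5 + 28x^4 + 78x^3 + 115x^2 + (1147/12)x + 73/2

g(x) = 4x^5 + 28x^4 + 78x^3 + 115x^2 + (1147/12)x + 73/2


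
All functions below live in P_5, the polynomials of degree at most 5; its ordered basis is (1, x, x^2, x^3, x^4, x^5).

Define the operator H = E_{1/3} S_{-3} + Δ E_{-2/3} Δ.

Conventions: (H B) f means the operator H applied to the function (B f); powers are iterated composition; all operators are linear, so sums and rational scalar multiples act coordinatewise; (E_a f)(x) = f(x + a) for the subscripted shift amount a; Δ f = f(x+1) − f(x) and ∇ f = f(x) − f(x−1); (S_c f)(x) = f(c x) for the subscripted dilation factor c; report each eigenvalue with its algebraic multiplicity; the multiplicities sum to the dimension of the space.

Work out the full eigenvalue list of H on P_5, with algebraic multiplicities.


λ = -243 (multiplicity 1), λ = -27 (multiplicity 1), λ = -3 (multiplicity 1), λ = 1 (multiplicity 1), λ = 9 (multiplicity 1), λ = 81 (multiplicity 1)

image of 1: 1
image of x: -3x - 1
image of x^2: 9x^2 + 6x + 3
image of x^3: -27x^3 - 27x^2 - 3x + 1
image of x^4: 81x^4 + 108x^3 + 66x^2 + 20x + 13/3
image of x^5: -243x^5 - 405x^4 - 250x^3 - 70x^2 + (5/3)x + 83/27
the matrix is upper triangular; its diagonal is (1, -3, 9, -27, 81, -243)
for a triangular matrix the eigenvalues are the diagonal entries, with algebraic multiplicity their repetition count


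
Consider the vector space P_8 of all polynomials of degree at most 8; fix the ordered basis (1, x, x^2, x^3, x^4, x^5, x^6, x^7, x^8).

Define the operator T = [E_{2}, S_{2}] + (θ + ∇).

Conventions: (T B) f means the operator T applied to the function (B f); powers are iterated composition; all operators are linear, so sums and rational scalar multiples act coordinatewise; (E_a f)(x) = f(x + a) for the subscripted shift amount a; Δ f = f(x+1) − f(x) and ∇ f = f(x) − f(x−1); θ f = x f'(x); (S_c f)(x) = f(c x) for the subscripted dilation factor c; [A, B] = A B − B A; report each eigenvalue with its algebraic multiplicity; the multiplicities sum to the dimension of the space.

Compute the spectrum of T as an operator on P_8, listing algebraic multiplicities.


image of 1: 0
image of x: x + 3
image of x^2: 2x^2 + 10x + 11
image of x^3: 3x^3 + 27x^2 + 69x + 57
image of x^4: 4x^4 + 68x^3 + 282x^2 + 452x + 239
image of x^5: 5x^5 + 165x^4 + 950x^3 + 2250x^2 + 2395x + 993
image of x^6: 6x^6 + 390x^5 + 2865x^4 + 8980x^3 + 14385x^2 + 11910x + 4031
image of x^7: 7x^7 + 903x^6 + 8043x^5 + 31395x^4 + 67165x^3 + 83349x^2 + 56441x + 16257
image of x^8: 8x^8 + 2056x^7 + 21476x^6 + 100408x^5 + 268730x^4 + 444472x^3 + 451556x^2 + 260104x + 65279
the matrix is upper triangular; its diagonal is (0, 1, 2, 3, 4, 5, 6, 7, 8)
for a triangular matrix the eigenvalues are the diagonal entries, with algebraic multiplicity their repetition count

λ = 0 (multiplicity 1), λ = 1 (multiplicity 1), λ = 2 (multiplicity 1), λ = 3 (multiplicity 1), λ = 4 (multiplicity 1), λ = 5 (multiplicity 1), λ = 6 (multiplicity 1), λ = 7 (multiplicity 1), λ = 8 (multiplicity 1)


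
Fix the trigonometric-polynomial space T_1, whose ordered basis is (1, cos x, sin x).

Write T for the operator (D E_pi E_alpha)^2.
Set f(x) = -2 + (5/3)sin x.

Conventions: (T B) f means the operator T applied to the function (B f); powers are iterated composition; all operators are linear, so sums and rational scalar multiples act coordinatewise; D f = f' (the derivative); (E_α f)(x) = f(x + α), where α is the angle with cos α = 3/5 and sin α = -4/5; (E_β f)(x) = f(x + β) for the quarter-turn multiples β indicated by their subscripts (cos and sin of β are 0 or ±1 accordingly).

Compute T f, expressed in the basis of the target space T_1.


g(x) = (8/5)cos x + (7/15)sin x

E_alpha f = -2 - (4/3)cos x + sin x
E_pi E_alpha f = -2 + (4/3)cos x - sin x
D E_pi E_alpha f = -cos x - (4/3)sin x
E_alpha (D E_pi E_alpha) f = (7/15)cos x - (8/5)sin x
E_pi E_alpha (D E_pi E_alpha) f = -(7/15)cos x + (8/5)sin x
D E_pi E_alpha (D E_pi E_alpha) f = (8/5)cos x + (7/15)sin x


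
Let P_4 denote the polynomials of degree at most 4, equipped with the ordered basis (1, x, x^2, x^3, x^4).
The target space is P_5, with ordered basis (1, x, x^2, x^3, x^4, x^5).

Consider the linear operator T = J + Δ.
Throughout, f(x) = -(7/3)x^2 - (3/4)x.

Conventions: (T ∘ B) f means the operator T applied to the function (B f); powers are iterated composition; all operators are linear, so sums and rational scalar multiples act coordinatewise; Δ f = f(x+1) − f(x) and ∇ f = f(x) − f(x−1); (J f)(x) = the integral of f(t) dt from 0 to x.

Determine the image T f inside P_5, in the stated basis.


g(x) = -(7/9)x^3 - (3/8)x^2 - (14/3)x - 37/12

J f = -(7/9)x^3 - (3/8)x^2
Δ f = -(14/3)x - 37/12
(J + Δ) f = -(7/9)x^3 - (3/8)x^2 - (14/3)x - 37/12


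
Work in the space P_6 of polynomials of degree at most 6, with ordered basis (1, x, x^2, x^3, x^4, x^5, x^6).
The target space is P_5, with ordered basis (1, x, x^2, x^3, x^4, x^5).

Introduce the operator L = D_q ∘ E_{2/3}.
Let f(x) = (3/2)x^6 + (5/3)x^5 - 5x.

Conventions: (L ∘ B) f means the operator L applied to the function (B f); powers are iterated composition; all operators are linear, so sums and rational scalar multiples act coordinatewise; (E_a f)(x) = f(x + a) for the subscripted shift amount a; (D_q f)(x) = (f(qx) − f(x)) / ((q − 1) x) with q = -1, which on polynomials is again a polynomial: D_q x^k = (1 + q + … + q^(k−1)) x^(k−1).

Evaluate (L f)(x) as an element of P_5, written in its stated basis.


E_{2/3} f = (3/2)x^6 + (23/3)x^5 + (140/9)x^4 + (440/27)x^3 + (760/81)x^2 - (527/243)x - 2174/729
D_q E_{2/3} f = (23/3)x^4 + (440/27)x^2 - 527/243

g(x) = (23/3)x^4 + (440/27)x^2 - 527/243


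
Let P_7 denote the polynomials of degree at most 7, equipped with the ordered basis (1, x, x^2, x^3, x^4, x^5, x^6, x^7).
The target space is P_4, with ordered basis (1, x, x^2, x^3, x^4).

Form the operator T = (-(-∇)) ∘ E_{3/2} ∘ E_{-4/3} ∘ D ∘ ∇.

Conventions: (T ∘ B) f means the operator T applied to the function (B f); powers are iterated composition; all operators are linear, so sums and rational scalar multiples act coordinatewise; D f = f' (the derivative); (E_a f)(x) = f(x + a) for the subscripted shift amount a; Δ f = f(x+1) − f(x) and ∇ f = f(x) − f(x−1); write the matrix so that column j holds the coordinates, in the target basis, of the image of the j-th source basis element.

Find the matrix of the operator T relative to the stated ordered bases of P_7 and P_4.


the matrix is [[0, 0, 0, 6, -20, 155/3, -1075/9, 56399/216]; [0, 0, 0, 0, 24, -100, 310, -7525/9]; [0, 0, 0, 0, 0, 60, -300, 1085]; [0, 0, 0, 0, 0, 0, 120, -700]; [0, 0, 0, 0, 0, 0, 0, 210]] (rows listed top to bottom)

image of 1: 0
image of x: 0
image of x^2: 0
image of x^3: 6
image of x^4: 24x - 20
image of x^5: 60x^2 - 100x + 155/3
image of x^6: 120x^3 - 300x^2 + 310x - 1075/9
image of x^7: 210x^4 - 700x^3 + 1085x^2 - (7525/9)x + 56399/216
each image's coordinates form column j of the matrix


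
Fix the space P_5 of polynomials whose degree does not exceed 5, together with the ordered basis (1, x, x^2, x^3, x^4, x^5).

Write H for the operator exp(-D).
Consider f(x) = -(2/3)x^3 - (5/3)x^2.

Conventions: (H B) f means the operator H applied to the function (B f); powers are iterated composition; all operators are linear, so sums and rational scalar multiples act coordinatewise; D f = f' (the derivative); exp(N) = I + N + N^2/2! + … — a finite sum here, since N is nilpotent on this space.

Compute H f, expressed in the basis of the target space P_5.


the result is g(x) = -(2/3)x^3 + (1/3)x^2 + (4/3)x - 1

order-1 term: 2x^2 + (10/3)x
order-2 term: -2x - 5/3
order-3 term: 2/3
the series for exp(-D) f terminates at order 3
exp(-D) f = -(2/3)x^3 + (1/3)x^2 + (4/3)x - 1


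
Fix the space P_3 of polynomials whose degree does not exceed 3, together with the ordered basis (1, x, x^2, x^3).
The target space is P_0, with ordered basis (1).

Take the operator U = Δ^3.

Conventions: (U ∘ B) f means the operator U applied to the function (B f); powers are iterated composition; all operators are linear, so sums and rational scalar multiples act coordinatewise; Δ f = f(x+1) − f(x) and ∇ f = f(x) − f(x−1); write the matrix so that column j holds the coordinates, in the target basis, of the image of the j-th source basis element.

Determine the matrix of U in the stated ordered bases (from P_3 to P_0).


image of 1: 0
image of x: 0
image of x^2: 0
image of x^3: 6
each image's coordinates form column j of the matrix

the matrix is [[0, 0, 0, 6]] (rows listed top to bottom)


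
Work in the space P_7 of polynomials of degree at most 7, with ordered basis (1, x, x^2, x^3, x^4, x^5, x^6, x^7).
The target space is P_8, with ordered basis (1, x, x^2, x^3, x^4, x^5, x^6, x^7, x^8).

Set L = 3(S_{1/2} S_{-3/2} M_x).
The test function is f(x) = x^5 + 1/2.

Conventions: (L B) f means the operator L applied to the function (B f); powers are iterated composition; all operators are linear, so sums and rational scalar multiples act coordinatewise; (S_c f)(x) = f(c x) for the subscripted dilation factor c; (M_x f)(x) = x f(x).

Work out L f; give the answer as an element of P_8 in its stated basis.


the image equals g(x) = (2187/4096)x^6 - (9/8)x

M_x f = x^6 + (1/2)x
S_{-3/2} M_x f = (729/64)x^6 - (3/4)x
S_{1/2} S_{-3/2} M_x f = (729/4096)x^6 - (3/8)x
(3(S_{1/2} S_{-3/2} M_x)) f = (2187/4096)x^6 - (9/8)x


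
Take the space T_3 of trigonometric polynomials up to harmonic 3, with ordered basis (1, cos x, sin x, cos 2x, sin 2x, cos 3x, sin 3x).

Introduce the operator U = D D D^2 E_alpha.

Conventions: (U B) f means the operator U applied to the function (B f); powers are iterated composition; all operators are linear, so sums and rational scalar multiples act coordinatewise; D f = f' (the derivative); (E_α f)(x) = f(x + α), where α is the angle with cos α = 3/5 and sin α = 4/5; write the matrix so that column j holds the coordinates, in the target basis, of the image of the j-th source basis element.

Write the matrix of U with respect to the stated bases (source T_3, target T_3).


image of 1: 0
image of cos x: (3/5)cos x - (4/5)sin x
image of sin x: (4/5)cos x + (3/5)sin x
image of cos 2x: -(112/25)cos 2x - (384/25)sin 2x
image of sin 2x: (384/25)cos 2x - (112/25)sin 2x
image of cos 3x: -(9477/125)cos 3x - (3564/125)sin 3x
image of sin 3x: (3564/125)cos 3x - (9477/125)sin 3x
each image's coordinates form column j of the matrix

the matrix is [[0, 0, 0, 0, 0, 0, 0]; [0, 3/5, 4/5, 0, 0, 0, 0]; [0, -4/5, 3/5, 0, 0, 0, 0]; [0, 0, 0, -112/25, 384/25, 0, 0]; [0, 0, 0, -384/25, -112/25, 0, 0]; [0, 0, 0, 0, 0, -9477/125, 3564/125]; [0, 0, 0, 0, 0, -3564/125, -9477/125]] (rows listed top to bottom)


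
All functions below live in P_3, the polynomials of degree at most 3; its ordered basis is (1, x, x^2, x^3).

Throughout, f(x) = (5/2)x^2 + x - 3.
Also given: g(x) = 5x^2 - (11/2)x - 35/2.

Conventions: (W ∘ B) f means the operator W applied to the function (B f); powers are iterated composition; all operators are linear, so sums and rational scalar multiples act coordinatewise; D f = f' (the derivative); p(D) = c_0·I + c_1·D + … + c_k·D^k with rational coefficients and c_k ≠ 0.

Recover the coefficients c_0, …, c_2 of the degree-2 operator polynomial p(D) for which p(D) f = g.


p(D) = 2·I − (3/2)·D − 2·D^2, i.e. c_0 = 2, c_1 = -3/2, c_2 = -2

D^0 f = (5/2)x^2 + x - 3
D^1 f = 5x + 1
D^2 f = 5
matching coefficients of g against c_0 f + c_1 Df + … from the top degree down determines the c_i
solution: c_0 = 2, c_1 = -3/2, c_2 = -2


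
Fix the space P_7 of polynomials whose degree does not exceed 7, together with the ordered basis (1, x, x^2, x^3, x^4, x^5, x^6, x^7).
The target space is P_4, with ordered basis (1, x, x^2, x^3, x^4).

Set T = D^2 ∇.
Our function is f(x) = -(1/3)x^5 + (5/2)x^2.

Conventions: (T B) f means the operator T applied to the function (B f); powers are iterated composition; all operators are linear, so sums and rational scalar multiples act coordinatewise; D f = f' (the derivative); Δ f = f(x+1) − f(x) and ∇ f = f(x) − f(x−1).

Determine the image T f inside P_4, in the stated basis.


∇ f = -(5/3)x^4 + (10/3)x^3 - (10/3)x^2 + (20/3)x - 17/6
D ∇ f = -(20/3)x^3 + 10x^2 - (20/3)x + 20/3
D D ∇ f = -20x^2 + 20x - 20/3

the result is g(x) = -20x^2 + 20x - 20/3


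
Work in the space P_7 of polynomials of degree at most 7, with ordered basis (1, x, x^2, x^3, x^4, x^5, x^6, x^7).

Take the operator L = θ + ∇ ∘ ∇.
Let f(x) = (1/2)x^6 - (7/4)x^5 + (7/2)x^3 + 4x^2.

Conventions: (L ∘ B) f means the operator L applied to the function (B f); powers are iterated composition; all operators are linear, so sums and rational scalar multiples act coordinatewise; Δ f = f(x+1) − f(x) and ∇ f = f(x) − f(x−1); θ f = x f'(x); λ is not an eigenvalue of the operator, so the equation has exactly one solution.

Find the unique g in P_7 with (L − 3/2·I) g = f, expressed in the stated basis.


g(x) = (1/9)x^6 - (1/2)x^5 - (4/3)x^4 + (161/9)x^3 - (200/3)x^2 + (506/3)x - 4274/27

write g with unknown coordinates in the stated basis and equate coefficients in (L − 3/2·I) g = f
solving from the highest basis element down gives g = (1/9)x^6 - (1/2)x^5 - (4/3)x^4 + (161/9)x^3 - (200/3)x^2 + (506/3)x - 4274/27
check: L g = (2/3)x^6 - (5/2)x^5 - 2x^4 + (91/3)x^3 - 96x^2 + 253x - 2137/9
so L g − 3/2·g = (1/2)x^6 - (7/4)x^5 + (7/2)x^3 + 4x^2 = f ✓


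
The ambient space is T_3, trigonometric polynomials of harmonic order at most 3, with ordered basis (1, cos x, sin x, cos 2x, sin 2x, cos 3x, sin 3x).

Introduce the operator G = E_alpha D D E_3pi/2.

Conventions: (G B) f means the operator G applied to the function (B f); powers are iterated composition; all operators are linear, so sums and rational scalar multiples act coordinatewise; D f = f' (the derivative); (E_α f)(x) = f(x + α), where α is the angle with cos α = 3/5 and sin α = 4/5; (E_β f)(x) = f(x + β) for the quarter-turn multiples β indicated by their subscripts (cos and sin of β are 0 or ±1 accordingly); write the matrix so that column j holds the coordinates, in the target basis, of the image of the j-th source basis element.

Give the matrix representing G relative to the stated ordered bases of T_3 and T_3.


the matrix is [[0, 0, 0, 0, 0, 0, 0]; [0, -4/5, 3/5, 0, 0, 0, 0]; [0, -3/5, -4/5, 0, 0, 0, 0]; [0, 0, 0, -28/25, 96/25, 0, 0]; [0, 0, 0, -96/25, -28/25, 0, 0]; [0, 0, 0, 0, 0, 396/125, 1053/125]; [0, 0, 0, 0, 0, -1053/125, 396/125]] (rows listed top to bottom)

image of 1: 0
image of cos x: -(4/5)cos x - (3/5)sin x
image of sin x: (3/5)cos x - (4/5)sin x
image of cos 2x: -(28/25)cos 2x - (96/25)sin 2x
image of sin 2x: (96/25)cos 2x - (28/25)sin 2x
image of cos 3x: (396/125)cos 3x - (1053/125)sin 3x
image of sin 3x: (1053/125)cos 3x + (396/125)sin 3x
each image's coordinates form column j of the matrix
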